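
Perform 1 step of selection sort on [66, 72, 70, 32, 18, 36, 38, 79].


Initial: [66, 72, 70, 32, 18, 36, 38, 79]
Step 1: min=18 at 4
  Swap: [18, 72, 70, 32, 66, 36, 38, 79]

After 1 step: [18, 72, 70, 32, 66, 36, 38, 79]


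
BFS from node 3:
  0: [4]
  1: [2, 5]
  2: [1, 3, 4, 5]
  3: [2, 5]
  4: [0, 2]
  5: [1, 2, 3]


Visit 3, enqueue [2, 5]
Visit 2, enqueue [1, 4]
Visit 5, enqueue []
Visit 1, enqueue []
Visit 4, enqueue [0]
Visit 0, enqueue []

BFS order: [3, 2, 5, 1, 4, 0]


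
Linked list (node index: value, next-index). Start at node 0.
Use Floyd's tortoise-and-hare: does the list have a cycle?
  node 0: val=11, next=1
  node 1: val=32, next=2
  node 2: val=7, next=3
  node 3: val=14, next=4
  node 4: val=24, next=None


Floyd's tortoise (slow, +1) and hare (fast, +2):
  init: slow=0, fast=0
  step 1: slow=1, fast=2
  step 2: slow=2, fast=4
  step 3: fast -> None, no cycle

Cycle: no


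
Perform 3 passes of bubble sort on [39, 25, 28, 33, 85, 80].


Initial: [39, 25, 28, 33, 85, 80]
Pass 1: [25, 28, 33, 39, 80, 85] (4 swaps)
Pass 2: [25, 28, 33, 39, 80, 85] (0 swaps)
Pass 3: [25, 28, 33, 39, 80, 85] (0 swaps)

After 3 passes: [25, 28, 33, 39, 80, 85]


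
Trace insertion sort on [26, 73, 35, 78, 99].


Initial: [26, 73, 35, 78, 99]
Insert 73: [26, 73, 35, 78, 99]
Insert 35: [26, 35, 73, 78, 99]
Insert 78: [26, 35, 73, 78, 99]
Insert 99: [26, 35, 73, 78, 99]

Sorted: [26, 35, 73, 78, 99]


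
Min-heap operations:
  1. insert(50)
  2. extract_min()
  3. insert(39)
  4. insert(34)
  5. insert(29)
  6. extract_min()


insert(50) -> [50]
extract_min()->50, []
insert(39) -> [39]
insert(34) -> [34, 39]
insert(29) -> [29, 39, 34]
extract_min()->29, [34, 39]

Final heap: [34, 39]


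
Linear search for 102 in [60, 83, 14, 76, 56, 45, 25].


i=0: 60!=102
i=1: 83!=102
i=2: 14!=102
i=3: 76!=102
i=4: 56!=102
i=5: 45!=102
i=6: 25!=102

Not found, 7 comps


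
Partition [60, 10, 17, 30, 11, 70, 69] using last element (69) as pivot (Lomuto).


Pivot: 69
  60 <= 69: advance i (no swap)
  10 <= 69: advance i (no swap)
  17 <= 69: advance i (no swap)
  30 <= 69: advance i (no swap)
  11 <= 69: advance i (no swap)
Place pivot at 5: [60, 10, 17, 30, 11, 69, 70]

Partitioned: [60, 10, 17, 30, 11, 69, 70]


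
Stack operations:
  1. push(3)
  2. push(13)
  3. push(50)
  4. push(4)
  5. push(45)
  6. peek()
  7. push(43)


push(3) -> [3]
push(13) -> [3, 13]
push(50) -> [3, 13, 50]
push(4) -> [3, 13, 50, 4]
push(45) -> [3, 13, 50, 4, 45]
peek()->45
push(43) -> [3, 13, 50, 4, 45, 43]

Final stack: [3, 13, 50, 4, 45, 43]


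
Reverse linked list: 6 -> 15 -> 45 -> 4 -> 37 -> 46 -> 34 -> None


Step 1: curr=6, set curr.next=prev(None) | reversed so far: 6
Step 2: curr=15, set curr.next=prev(6) | reversed so far: 15 -> 6
Step 3: curr=45, set curr.next=prev(15) | reversed so far: 45 -> 15 -> 6
Step 4: curr=4, set curr.next=prev(45) | reversed so far: 4 -> 45 -> 15 -> 6
Step 5: curr=37, set curr.next=prev(4) | reversed so far: 37 -> 4 -> 45 -> 15 -> 6
Step 6: curr=46, set curr.next=prev(37) | reversed so far: 46 -> 37 -> 4 -> 45 -> 15 -> 6
Step 7: curr=34, set curr.next=prev(46) | reversed so far: 34 -> 46 -> 37 -> 4 -> 45 -> 15 -> 6

34 -> 46 -> 37 -> 4 -> 45 -> 15 -> 6 -> None


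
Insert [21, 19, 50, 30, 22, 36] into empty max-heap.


Insert 21: [21]
Insert 19: [21, 19]
Insert 50: [50, 19, 21]
Insert 30: [50, 30, 21, 19]
Insert 22: [50, 30, 21, 19, 22]
Insert 36: [50, 30, 36, 19, 22, 21]

Final heap: [50, 30, 36, 19, 22, 21]


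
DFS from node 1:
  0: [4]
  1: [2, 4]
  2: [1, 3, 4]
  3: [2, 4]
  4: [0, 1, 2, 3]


Visit 1, push [4, 2]
Visit 2, push [4, 3]
Visit 3, push [4]
Visit 4, push [0]
Visit 0, push []

DFS order: [1, 2, 3, 4, 0]


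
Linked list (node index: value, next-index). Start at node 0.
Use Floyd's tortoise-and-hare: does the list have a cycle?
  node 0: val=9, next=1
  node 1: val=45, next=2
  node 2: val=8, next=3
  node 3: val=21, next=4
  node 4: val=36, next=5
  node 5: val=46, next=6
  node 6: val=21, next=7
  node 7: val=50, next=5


Floyd's tortoise (slow, +1) and hare (fast, +2):
  init: slow=0, fast=0
  step 1: slow=1, fast=2
  step 2: slow=2, fast=4
  step 3: slow=3, fast=6
  step 4: slow=4, fast=5
  step 5: slow=5, fast=7
  step 6: slow=6, fast=6
  slow == fast at node 6: cycle detected

Cycle: yes


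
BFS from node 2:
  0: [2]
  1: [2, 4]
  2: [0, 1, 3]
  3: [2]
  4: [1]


Visit 2, enqueue [0, 1, 3]
Visit 0, enqueue []
Visit 1, enqueue [4]
Visit 3, enqueue []
Visit 4, enqueue []

BFS order: [2, 0, 1, 3, 4]


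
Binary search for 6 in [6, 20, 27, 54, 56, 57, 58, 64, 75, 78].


Step 1: lo=0, hi=9, mid=4, val=56
Step 2: lo=0, hi=3, mid=1, val=20
Step 3: lo=0, hi=0, mid=0, val=6

Found at index 0


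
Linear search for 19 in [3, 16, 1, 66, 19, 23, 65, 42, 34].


i=0: 3!=19
i=1: 16!=19
i=2: 1!=19
i=3: 66!=19
i=4: 19==19 found!

Found at 4, 5 comps


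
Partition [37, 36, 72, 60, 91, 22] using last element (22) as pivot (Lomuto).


Pivot: 22
Place pivot at 0: [22, 36, 72, 60, 91, 37]

Partitioned: [22, 36, 72, 60, 91, 37]


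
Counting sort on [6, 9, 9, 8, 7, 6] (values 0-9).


Input: [6, 9, 9, 8, 7, 6]
Counts: [0, 0, 0, 0, 0, 0, 2, 1, 1, 2]

Sorted: [6, 6, 7, 8, 9, 9]


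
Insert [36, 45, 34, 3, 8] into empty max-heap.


Insert 36: [36]
Insert 45: [45, 36]
Insert 34: [45, 36, 34]
Insert 3: [45, 36, 34, 3]
Insert 8: [45, 36, 34, 3, 8]

Final heap: [45, 36, 34, 3, 8]


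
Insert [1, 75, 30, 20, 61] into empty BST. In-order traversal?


Insert 1: root
Insert 75: R from 1
Insert 30: R from 1 -> L from 75
Insert 20: R from 1 -> L from 75 -> L from 30
Insert 61: R from 1 -> L from 75 -> R from 30

In-order: [1, 20, 30, 61, 75]


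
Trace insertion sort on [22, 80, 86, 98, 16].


Initial: [22, 80, 86, 98, 16]
Insert 80: [22, 80, 86, 98, 16]
Insert 86: [22, 80, 86, 98, 16]
Insert 98: [22, 80, 86, 98, 16]
Insert 16: [16, 22, 80, 86, 98]

Sorted: [16, 22, 80, 86, 98]


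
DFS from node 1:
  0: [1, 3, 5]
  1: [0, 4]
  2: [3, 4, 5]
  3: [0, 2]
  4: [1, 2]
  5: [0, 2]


Visit 1, push [4, 0]
Visit 0, push [5, 3]
Visit 3, push [2]
Visit 2, push [5, 4]
Visit 4, push []
Visit 5, push []

DFS order: [1, 0, 3, 2, 4, 5]


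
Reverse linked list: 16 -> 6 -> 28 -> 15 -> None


Step 1: curr=16, set curr.next=prev(None) | reversed so far: 16
Step 2: curr=6, set curr.next=prev(16) | reversed so far: 6 -> 16
Step 3: curr=28, set curr.next=prev(6) | reversed so far: 28 -> 6 -> 16
Step 4: curr=15, set curr.next=prev(28) | reversed so far: 15 -> 28 -> 6 -> 16

15 -> 28 -> 6 -> 16 -> None


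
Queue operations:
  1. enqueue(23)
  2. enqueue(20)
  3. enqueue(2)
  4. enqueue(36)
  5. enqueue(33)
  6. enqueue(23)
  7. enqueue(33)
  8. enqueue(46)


enqueue(23) -> [23]
enqueue(20) -> [23, 20]
enqueue(2) -> [23, 20, 2]
enqueue(36) -> [23, 20, 2, 36]
enqueue(33) -> [23, 20, 2, 36, 33]
enqueue(23) -> [23, 20, 2, 36, 33, 23]
enqueue(33) -> [23, 20, 2, 36, 33, 23, 33]
enqueue(46) -> [23, 20, 2, 36, 33, 23, 33, 46]

Final queue: [23, 20, 2, 36, 33, 23, 33, 46]


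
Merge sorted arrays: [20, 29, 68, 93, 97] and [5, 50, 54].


Take 5 from B
Take 20 from A
Take 29 from A
Take 50 from B
Take 54 from B

Merged: [5, 20, 29, 50, 54, 68, 93, 97]


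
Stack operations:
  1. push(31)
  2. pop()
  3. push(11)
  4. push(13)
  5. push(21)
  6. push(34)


push(31) -> [31]
pop()->31, []
push(11) -> [11]
push(13) -> [11, 13]
push(21) -> [11, 13, 21]
push(34) -> [11, 13, 21, 34]

Final stack: [11, 13, 21, 34]


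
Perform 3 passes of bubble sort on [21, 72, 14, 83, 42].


Initial: [21, 72, 14, 83, 42]
Pass 1: [21, 14, 72, 42, 83] (2 swaps)
Pass 2: [14, 21, 42, 72, 83] (2 swaps)
Pass 3: [14, 21, 42, 72, 83] (0 swaps)

After 3 passes: [14, 21, 42, 72, 83]


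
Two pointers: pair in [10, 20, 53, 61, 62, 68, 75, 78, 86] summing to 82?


lo=0(10)+hi=8(86)=96
lo=0(10)+hi=7(78)=88
lo=0(10)+hi=6(75)=85
lo=0(10)+hi=5(68)=78
lo=1(20)+hi=5(68)=88
lo=1(20)+hi=4(62)=82

Yes: 20+62=82


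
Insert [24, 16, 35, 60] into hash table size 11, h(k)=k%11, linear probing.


Insert 24: h=2 -> slot 2
Insert 16: h=5 -> slot 5
Insert 35: h=2, 1 probes -> slot 3
Insert 60: h=5, 1 probes -> slot 6

Table: [None, None, 24, 35, None, 16, 60, None, None, None, None]


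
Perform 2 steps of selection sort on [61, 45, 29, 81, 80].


Initial: [61, 45, 29, 81, 80]
Step 1: min=29 at 2
  Swap: [29, 45, 61, 81, 80]
Step 2: min=45 at 1
  Swap: [29, 45, 61, 81, 80]

After 2 steps: [29, 45, 61, 81, 80]


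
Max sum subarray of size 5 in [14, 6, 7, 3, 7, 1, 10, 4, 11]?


[0:5]: 37
[1:6]: 24
[2:7]: 28
[3:8]: 25
[4:9]: 33

Max: 37 at [0:5]


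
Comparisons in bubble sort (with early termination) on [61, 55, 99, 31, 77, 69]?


Algorithm: bubble sort (with early termination)
Input: [61, 55, 99, 31, 77, 69]
Sorted: [31, 55, 61, 69, 77, 99]

14


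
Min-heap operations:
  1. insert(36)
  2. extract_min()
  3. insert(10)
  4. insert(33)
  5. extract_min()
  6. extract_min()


insert(36) -> [36]
extract_min()->36, []
insert(10) -> [10]
insert(33) -> [10, 33]
extract_min()->10, [33]
extract_min()->33, []

Final heap: []


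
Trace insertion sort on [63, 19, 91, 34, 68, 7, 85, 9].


Initial: [63, 19, 91, 34, 68, 7, 85, 9]
Insert 19: [19, 63, 91, 34, 68, 7, 85, 9]
Insert 91: [19, 63, 91, 34, 68, 7, 85, 9]
Insert 34: [19, 34, 63, 91, 68, 7, 85, 9]
Insert 68: [19, 34, 63, 68, 91, 7, 85, 9]
Insert 7: [7, 19, 34, 63, 68, 91, 85, 9]
Insert 85: [7, 19, 34, 63, 68, 85, 91, 9]
Insert 9: [7, 9, 19, 34, 63, 68, 85, 91]

Sorted: [7, 9, 19, 34, 63, 68, 85, 91]


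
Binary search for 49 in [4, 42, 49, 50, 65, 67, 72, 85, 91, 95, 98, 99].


Step 1: lo=0, hi=11, mid=5, val=67
Step 2: lo=0, hi=4, mid=2, val=49

Found at index 2


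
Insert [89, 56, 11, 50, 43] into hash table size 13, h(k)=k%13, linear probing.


Insert 89: h=11 -> slot 11
Insert 56: h=4 -> slot 4
Insert 11: h=11, 1 probes -> slot 12
Insert 50: h=11, 2 probes -> slot 0
Insert 43: h=4, 1 probes -> slot 5

Table: [50, None, None, None, 56, 43, None, None, None, None, None, 89, 11]


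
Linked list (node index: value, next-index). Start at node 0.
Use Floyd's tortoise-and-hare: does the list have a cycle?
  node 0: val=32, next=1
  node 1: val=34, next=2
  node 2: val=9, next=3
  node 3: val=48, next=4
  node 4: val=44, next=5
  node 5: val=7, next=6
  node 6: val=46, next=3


Floyd's tortoise (slow, +1) and hare (fast, +2):
  init: slow=0, fast=0
  step 1: slow=1, fast=2
  step 2: slow=2, fast=4
  step 3: slow=3, fast=6
  step 4: slow=4, fast=4
  slow == fast at node 4: cycle detected

Cycle: yes


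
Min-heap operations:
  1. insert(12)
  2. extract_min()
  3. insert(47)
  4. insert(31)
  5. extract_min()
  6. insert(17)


insert(12) -> [12]
extract_min()->12, []
insert(47) -> [47]
insert(31) -> [31, 47]
extract_min()->31, [47]
insert(17) -> [17, 47]

Final heap: [17, 47]


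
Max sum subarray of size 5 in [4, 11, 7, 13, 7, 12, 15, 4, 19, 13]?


[0:5]: 42
[1:6]: 50
[2:7]: 54
[3:8]: 51
[4:9]: 57
[5:10]: 63

Max: 63 at [5:10]


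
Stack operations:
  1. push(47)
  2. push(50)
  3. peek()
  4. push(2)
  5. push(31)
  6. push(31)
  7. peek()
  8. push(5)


push(47) -> [47]
push(50) -> [47, 50]
peek()->50
push(2) -> [47, 50, 2]
push(31) -> [47, 50, 2, 31]
push(31) -> [47, 50, 2, 31, 31]
peek()->31
push(5) -> [47, 50, 2, 31, 31, 5]

Final stack: [47, 50, 2, 31, 31, 5]


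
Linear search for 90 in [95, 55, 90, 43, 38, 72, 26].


i=0: 95!=90
i=1: 55!=90
i=2: 90==90 found!

Found at 2, 3 comps


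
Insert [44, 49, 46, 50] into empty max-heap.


Insert 44: [44]
Insert 49: [49, 44]
Insert 46: [49, 44, 46]
Insert 50: [50, 49, 46, 44]

Final heap: [50, 49, 46, 44]


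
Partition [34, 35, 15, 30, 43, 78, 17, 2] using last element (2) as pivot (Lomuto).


Pivot: 2
Place pivot at 0: [2, 35, 15, 30, 43, 78, 17, 34]

Partitioned: [2, 35, 15, 30, 43, 78, 17, 34]


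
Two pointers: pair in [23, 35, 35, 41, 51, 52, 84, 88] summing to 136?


lo=0(23)+hi=7(88)=111
lo=1(35)+hi=7(88)=123
lo=2(35)+hi=7(88)=123
lo=3(41)+hi=7(88)=129
lo=4(51)+hi=7(88)=139
lo=4(51)+hi=6(84)=135
lo=5(52)+hi=6(84)=136

Yes: 52+84=136


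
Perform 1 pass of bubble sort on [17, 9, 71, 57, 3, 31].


Initial: [17, 9, 71, 57, 3, 31]
Pass 1: [9, 17, 57, 3, 31, 71] (4 swaps)

After 1 pass: [9, 17, 57, 3, 31, 71]


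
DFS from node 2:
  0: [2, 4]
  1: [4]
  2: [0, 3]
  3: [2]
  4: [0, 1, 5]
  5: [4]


Visit 2, push [3, 0]
Visit 0, push [4]
Visit 4, push [5, 1]
Visit 1, push []
Visit 5, push []
Visit 3, push []

DFS order: [2, 0, 4, 1, 5, 3]


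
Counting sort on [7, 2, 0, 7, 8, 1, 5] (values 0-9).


Input: [7, 2, 0, 7, 8, 1, 5]
Counts: [1, 1, 1, 0, 0, 1, 0, 2, 1, 0]

Sorted: [0, 1, 2, 5, 7, 7, 8]


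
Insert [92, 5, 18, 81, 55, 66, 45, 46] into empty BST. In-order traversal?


Insert 92: root
Insert 5: L from 92
Insert 18: L from 92 -> R from 5
Insert 81: L from 92 -> R from 5 -> R from 18
Insert 55: L from 92 -> R from 5 -> R from 18 -> L from 81
Insert 66: L from 92 -> R from 5 -> R from 18 -> L from 81 -> R from 55
Insert 45: L from 92 -> R from 5 -> R from 18 -> L from 81 -> L from 55
Insert 46: L from 92 -> R from 5 -> R from 18 -> L from 81 -> L from 55 -> R from 45

In-order: [5, 18, 45, 46, 55, 66, 81, 92]


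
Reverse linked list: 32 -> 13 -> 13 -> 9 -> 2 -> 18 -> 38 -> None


Step 1: curr=32, set curr.next=prev(None) | reversed so far: 32
Step 2: curr=13, set curr.next=prev(32) | reversed so far: 13 -> 32
Step 3: curr=13, set curr.next=prev(13) | reversed so far: 13 -> 13 -> 32
Step 4: curr=9, set curr.next=prev(13) | reversed so far: 9 -> 13 -> 13 -> 32
Step 5: curr=2, set curr.next=prev(9) | reversed so far: 2 -> 9 -> 13 -> 13 -> 32
Step 6: curr=18, set curr.next=prev(2) | reversed so far: 18 -> 2 -> 9 -> 13 -> 13 -> 32
Step 7: curr=38, set curr.next=prev(18) | reversed so far: 38 -> 18 -> 2 -> 9 -> 13 -> 13 -> 32

38 -> 18 -> 2 -> 9 -> 13 -> 13 -> 32 -> None


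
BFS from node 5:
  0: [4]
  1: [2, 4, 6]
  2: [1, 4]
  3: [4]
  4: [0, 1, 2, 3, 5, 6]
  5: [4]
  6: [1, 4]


Visit 5, enqueue [4]
Visit 4, enqueue [0, 1, 2, 3, 6]
Visit 0, enqueue []
Visit 1, enqueue []
Visit 2, enqueue []
Visit 3, enqueue []
Visit 6, enqueue []

BFS order: [5, 4, 0, 1, 2, 3, 6]


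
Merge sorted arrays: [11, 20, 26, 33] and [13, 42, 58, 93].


Take 11 from A
Take 13 from B
Take 20 from A
Take 26 from A
Take 33 from A

Merged: [11, 13, 20, 26, 33, 42, 58, 93]


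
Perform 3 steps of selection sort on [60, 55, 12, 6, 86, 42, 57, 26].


Initial: [60, 55, 12, 6, 86, 42, 57, 26]
Step 1: min=6 at 3
  Swap: [6, 55, 12, 60, 86, 42, 57, 26]
Step 2: min=12 at 2
  Swap: [6, 12, 55, 60, 86, 42, 57, 26]
Step 3: min=26 at 7
  Swap: [6, 12, 26, 60, 86, 42, 57, 55]

After 3 steps: [6, 12, 26, 60, 86, 42, 57, 55]


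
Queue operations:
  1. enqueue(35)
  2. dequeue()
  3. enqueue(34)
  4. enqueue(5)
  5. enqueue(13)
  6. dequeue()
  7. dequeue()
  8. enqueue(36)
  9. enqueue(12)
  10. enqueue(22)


enqueue(35) -> [35]
dequeue()->35, []
enqueue(34) -> [34]
enqueue(5) -> [34, 5]
enqueue(13) -> [34, 5, 13]
dequeue()->34, [5, 13]
dequeue()->5, [13]
enqueue(36) -> [13, 36]
enqueue(12) -> [13, 36, 12]
enqueue(22) -> [13, 36, 12, 22]

Final queue: [13, 36, 12, 22]


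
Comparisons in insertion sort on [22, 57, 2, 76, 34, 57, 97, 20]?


Algorithm: insertion sort
Input: [22, 57, 2, 76, 34, 57, 97, 20]
Sorted: [2, 20, 22, 34, 57, 57, 76, 97]

17


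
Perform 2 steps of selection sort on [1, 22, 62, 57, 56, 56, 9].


Initial: [1, 22, 62, 57, 56, 56, 9]
Step 1: min=1 at 0
  Swap: [1, 22, 62, 57, 56, 56, 9]
Step 2: min=9 at 6
  Swap: [1, 9, 62, 57, 56, 56, 22]

After 2 steps: [1, 9, 62, 57, 56, 56, 22]


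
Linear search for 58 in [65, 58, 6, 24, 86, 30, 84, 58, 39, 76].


i=0: 65!=58
i=1: 58==58 found!

Found at 1, 2 comps


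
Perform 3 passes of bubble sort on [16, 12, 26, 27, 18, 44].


Initial: [16, 12, 26, 27, 18, 44]
Pass 1: [12, 16, 26, 18, 27, 44] (2 swaps)
Pass 2: [12, 16, 18, 26, 27, 44] (1 swaps)
Pass 3: [12, 16, 18, 26, 27, 44] (0 swaps)

After 3 passes: [12, 16, 18, 26, 27, 44]


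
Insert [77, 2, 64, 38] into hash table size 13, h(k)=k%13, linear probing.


Insert 77: h=12 -> slot 12
Insert 2: h=2 -> slot 2
Insert 64: h=12, 1 probes -> slot 0
Insert 38: h=12, 2 probes -> slot 1

Table: [64, 38, 2, None, None, None, None, None, None, None, None, None, 77]


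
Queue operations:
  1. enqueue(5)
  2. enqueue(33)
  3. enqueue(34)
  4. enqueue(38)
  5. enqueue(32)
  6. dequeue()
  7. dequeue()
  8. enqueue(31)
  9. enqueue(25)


enqueue(5) -> [5]
enqueue(33) -> [5, 33]
enqueue(34) -> [5, 33, 34]
enqueue(38) -> [5, 33, 34, 38]
enqueue(32) -> [5, 33, 34, 38, 32]
dequeue()->5, [33, 34, 38, 32]
dequeue()->33, [34, 38, 32]
enqueue(31) -> [34, 38, 32, 31]
enqueue(25) -> [34, 38, 32, 31, 25]

Final queue: [34, 38, 32, 31, 25]


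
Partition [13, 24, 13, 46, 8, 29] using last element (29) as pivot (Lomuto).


Pivot: 29
  13 <= 29: advance i (no swap)
  24 <= 29: advance i (no swap)
  13 <= 29: advance i (no swap)
  8 <= 29: swap -> [13, 24, 13, 8, 46, 29]
Place pivot at 4: [13, 24, 13, 8, 29, 46]

Partitioned: [13, 24, 13, 8, 29, 46]


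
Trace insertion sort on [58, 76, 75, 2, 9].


Initial: [58, 76, 75, 2, 9]
Insert 76: [58, 76, 75, 2, 9]
Insert 75: [58, 75, 76, 2, 9]
Insert 2: [2, 58, 75, 76, 9]
Insert 9: [2, 9, 58, 75, 76]

Sorted: [2, 9, 58, 75, 76]


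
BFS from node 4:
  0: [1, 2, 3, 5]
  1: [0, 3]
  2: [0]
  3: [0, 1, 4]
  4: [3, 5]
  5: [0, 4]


Visit 4, enqueue [3, 5]
Visit 3, enqueue [0, 1]
Visit 5, enqueue []
Visit 0, enqueue [2]
Visit 1, enqueue []
Visit 2, enqueue []

BFS order: [4, 3, 5, 0, 1, 2]


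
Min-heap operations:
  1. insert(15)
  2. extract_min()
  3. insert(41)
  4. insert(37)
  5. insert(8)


insert(15) -> [15]
extract_min()->15, []
insert(41) -> [41]
insert(37) -> [37, 41]
insert(8) -> [8, 41, 37]

Final heap: [8, 41, 37]


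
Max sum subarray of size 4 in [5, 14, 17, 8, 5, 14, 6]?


[0:4]: 44
[1:5]: 44
[2:6]: 44
[3:7]: 33

Max: 44 at [0:4]


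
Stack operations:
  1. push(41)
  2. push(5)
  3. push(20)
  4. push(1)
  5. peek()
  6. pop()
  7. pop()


push(41) -> [41]
push(5) -> [41, 5]
push(20) -> [41, 5, 20]
push(1) -> [41, 5, 20, 1]
peek()->1
pop()->1, [41, 5, 20]
pop()->20, [41, 5]

Final stack: [41, 5]


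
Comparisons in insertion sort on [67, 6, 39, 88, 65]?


Algorithm: insertion sort
Input: [67, 6, 39, 88, 65]
Sorted: [6, 39, 65, 67, 88]

7


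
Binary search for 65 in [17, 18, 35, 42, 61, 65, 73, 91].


Step 1: lo=0, hi=7, mid=3, val=42
Step 2: lo=4, hi=7, mid=5, val=65

Found at index 5


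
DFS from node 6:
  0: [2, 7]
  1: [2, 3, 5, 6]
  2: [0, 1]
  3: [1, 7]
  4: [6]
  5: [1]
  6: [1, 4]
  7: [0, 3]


Visit 6, push [4, 1]
Visit 1, push [5, 3, 2]
Visit 2, push [0]
Visit 0, push [7]
Visit 7, push [3]
Visit 3, push []
Visit 5, push []
Visit 4, push []

DFS order: [6, 1, 2, 0, 7, 3, 5, 4]


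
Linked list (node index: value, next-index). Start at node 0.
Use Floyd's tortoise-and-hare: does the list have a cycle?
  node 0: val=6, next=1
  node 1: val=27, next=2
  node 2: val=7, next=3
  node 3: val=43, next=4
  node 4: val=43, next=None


Floyd's tortoise (slow, +1) and hare (fast, +2):
  init: slow=0, fast=0
  step 1: slow=1, fast=2
  step 2: slow=2, fast=4
  step 3: fast -> None, no cycle

Cycle: no


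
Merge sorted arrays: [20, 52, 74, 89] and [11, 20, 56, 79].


Take 11 from B
Take 20 from A
Take 20 from B
Take 52 from A
Take 56 from B
Take 74 from A
Take 79 from B

Merged: [11, 20, 20, 52, 56, 74, 79, 89]


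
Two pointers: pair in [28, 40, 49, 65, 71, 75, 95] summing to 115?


lo=0(28)+hi=6(95)=123
lo=0(28)+hi=5(75)=103
lo=1(40)+hi=5(75)=115

Yes: 40+75=115


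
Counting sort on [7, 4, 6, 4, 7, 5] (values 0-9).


Input: [7, 4, 6, 4, 7, 5]
Counts: [0, 0, 0, 0, 2, 1, 1, 2, 0, 0]

Sorted: [4, 4, 5, 6, 7, 7]


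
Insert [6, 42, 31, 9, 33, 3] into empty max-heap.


Insert 6: [6]
Insert 42: [42, 6]
Insert 31: [42, 6, 31]
Insert 9: [42, 9, 31, 6]
Insert 33: [42, 33, 31, 6, 9]
Insert 3: [42, 33, 31, 6, 9, 3]

Final heap: [42, 33, 31, 6, 9, 3]


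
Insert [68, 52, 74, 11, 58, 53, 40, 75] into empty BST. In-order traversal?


Insert 68: root
Insert 52: L from 68
Insert 74: R from 68
Insert 11: L from 68 -> L from 52
Insert 58: L from 68 -> R from 52
Insert 53: L from 68 -> R from 52 -> L from 58
Insert 40: L from 68 -> L from 52 -> R from 11
Insert 75: R from 68 -> R from 74

In-order: [11, 40, 52, 53, 58, 68, 74, 75]


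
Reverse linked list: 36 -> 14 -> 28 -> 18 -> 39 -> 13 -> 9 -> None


Step 1: curr=36, set curr.next=prev(None) | reversed so far: 36
Step 2: curr=14, set curr.next=prev(36) | reversed so far: 14 -> 36
Step 3: curr=28, set curr.next=prev(14) | reversed so far: 28 -> 14 -> 36
Step 4: curr=18, set curr.next=prev(28) | reversed so far: 18 -> 28 -> 14 -> 36
Step 5: curr=39, set curr.next=prev(18) | reversed so far: 39 -> 18 -> 28 -> 14 -> 36
Step 6: curr=13, set curr.next=prev(39) | reversed so far: 13 -> 39 -> 18 -> 28 -> 14 -> 36
Step 7: curr=9, set curr.next=prev(13) | reversed so far: 9 -> 13 -> 39 -> 18 -> 28 -> 14 -> 36

9 -> 13 -> 39 -> 18 -> 28 -> 14 -> 36 -> None


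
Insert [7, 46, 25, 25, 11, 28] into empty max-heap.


Insert 7: [7]
Insert 46: [46, 7]
Insert 25: [46, 7, 25]
Insert 25: [46, 25, 25, 7]
Insert 11: [46, 25, 25, 7, 11]
Insert 28: [46, 25, 28, 7, 11, 25]

Final heap: [46, 25, 28, 7, 11, 25]


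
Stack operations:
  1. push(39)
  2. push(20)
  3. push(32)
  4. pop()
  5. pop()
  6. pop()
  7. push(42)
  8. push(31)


push(39) -> [39]
push(20) -> [39, 20]
push(32) -> [39, 20, 32]
pop()->32, [39, 20]
pop()->20, [39]
pop()->39, []
push(42) -> [42]
push(31) -> [42, 31]

Final stack: [42, 31]


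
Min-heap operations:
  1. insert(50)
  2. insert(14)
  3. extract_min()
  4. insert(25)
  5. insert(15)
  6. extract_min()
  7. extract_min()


insert(50) -> [50]
insert(14) -> [14, 50]
extract_min()->14, [50]
insert(25) -> [25, 50]
insert(15) -> [15, 50, 25]
extract_min()->15, [25, 50]
extract_min()->25, [50]

Final heap: [50]


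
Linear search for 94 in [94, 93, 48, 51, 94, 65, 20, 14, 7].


i=0: 94==94 found!

Found at 0, 1 comps


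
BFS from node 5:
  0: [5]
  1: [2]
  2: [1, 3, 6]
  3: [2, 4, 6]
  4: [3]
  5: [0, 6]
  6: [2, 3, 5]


Visit 5, enqueue [0, 6]
Visit 0, enqueue []
Visit 6, enqueue [2, 3]
Visit 2, enqueue [1]
Visit 3, enqueue [4]
Visit 1, enqueue []
Visit 4, enqueue []

BFS order: [5, 0, 6, 2, 3, 1, 4]


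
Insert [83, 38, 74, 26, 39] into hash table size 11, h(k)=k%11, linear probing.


Insert 83: h=6 -> slot 6
Insert 38: h=5 -> slot 5
Insert 74: h=8 -> slot 8
Insert 26: h=4 -> slot 4
Insert 39: h=6, 1 probes -> slot 7

Table: [None, None, None, None, 26, 38, 83, 39, 74, None, None]


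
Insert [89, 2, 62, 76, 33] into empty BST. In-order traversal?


Insert 89: root
Insert 2: L from 89
Insert 62: L from 89 -> R from 2
Insert 76: L from 89 -> R from 2 -> R from 62
Insert 33: L from 89 -> R from 2 -> L from 62

In-order: [2, 33, 62, 76, 89]


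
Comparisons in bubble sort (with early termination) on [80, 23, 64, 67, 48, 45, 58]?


Algorithm: bubble sort (with early termination)
Input: [80, 23, 64, 67, 48, 45, 58]
Sorted: [23, 45, 48, 58, 64, 67, 80]

20


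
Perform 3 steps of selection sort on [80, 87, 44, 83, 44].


Initial: [80, 87, 44, 83, 44]
Step 1: min=44 at 2
  Swap: [44, 87, 80, 83, 44]
Step 2: min=44 at 4
  Swap: [44, 44, 80, 83, 87]
Step 3: min=80 at 2
  Swap: [44, 44, 80, 83, 87]

After 3 steps: [44, 44, 80, 83, 87]


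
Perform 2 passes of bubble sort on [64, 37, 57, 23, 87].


Initial: [64, 37, 57, 23, 87]
Pass 1: [37, 57, 23, 64, 87] (3 swaps)
Pass 2: [37, 23, 57, 64, 87] (1 swaps)

After 2 passes: [37, 23, 57, 64, 87]


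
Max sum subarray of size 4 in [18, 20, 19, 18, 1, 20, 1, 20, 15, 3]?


[0:4]: 75
[1:5]: 58
[2:6]: 58
[3:7]: 40
[4:8]: 42
[5:9]: 56
[6:10]: 39

Max: 75 at [0:4]


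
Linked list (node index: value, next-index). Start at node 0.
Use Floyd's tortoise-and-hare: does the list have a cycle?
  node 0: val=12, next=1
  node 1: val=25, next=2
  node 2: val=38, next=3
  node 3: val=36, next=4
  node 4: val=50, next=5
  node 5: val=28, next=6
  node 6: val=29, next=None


Floyd's tortoise (slow, +1) and hare (fast, +2):
  init: slow=0, fast=0
  step 1: slow=1, fast=2
  step 2: slow=2, fast=4
  step 3: slow=3, fast=6
  step 4: fast -> None, no cycle

Cycle: no


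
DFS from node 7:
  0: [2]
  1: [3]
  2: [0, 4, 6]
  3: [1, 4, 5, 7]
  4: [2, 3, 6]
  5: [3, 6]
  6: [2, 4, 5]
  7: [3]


Visit 7, push [3]
Visit 3, push [5, 4, 1]
Visit 1, push []
Visit 4, push [6, 2]
Visit 2, push [6, 0]
Visit 0, push []
Visit 6, push [5]
Visit 5, push []

DFS order: [7, 3, 1, 4, 2, 0, 6, 5]


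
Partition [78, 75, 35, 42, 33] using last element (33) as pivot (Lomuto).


Pivot: 33
Place pivot at 0: [33, 75, 35, 42, 78]

Partitioned: [33, 75, 35, 42, 78]


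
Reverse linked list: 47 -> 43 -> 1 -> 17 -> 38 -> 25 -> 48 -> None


Step 1: curr=47, set curr.next=prev(None) | reversed so far: 47
Step 2: curr=43, set curr.next=prev(47) | reversed so far: 43 -> 47
Step 3: curr=1, set curr.next=prev(43) | reversed so far: 1 -> 43 -> 47
Step 4: curr=17, set curr.next=prev(1) | reversed so far: 17 -> 1 -> 43 -> 47
Step 5: curr=38, set curr.next=prev(17) | reversed so far: 38 -> 17 -> 1 -> 43 -> 47
Step 6: curr=25, set curr.next=prev(38) | reversed so far: 25 -> 38 -> 17 -> 1 -> 43 -> 47
Step 7: curr=48, set curr.next=prev(25) | reversed so far: 48 -> 25 -> 38 -> 17 -> 1 -> 43 -> 47

48 -> 25 -> 38 -> 17 -> 1 -> 43 -> 47 -> None


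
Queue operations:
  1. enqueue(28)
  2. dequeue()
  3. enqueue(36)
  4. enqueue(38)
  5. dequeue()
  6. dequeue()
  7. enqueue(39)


enqueue(28) -> [28]
dequeue()->28, []
enqueue(36) -> [36]
enqueue(38) -> [36, 38]
dequeue()->36, [38]
dequeue()->38, []
enqueue(39) -> [39]

Final queue: [39]


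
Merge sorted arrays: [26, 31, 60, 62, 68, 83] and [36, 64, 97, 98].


Take 26 from A
Take 31 from A
Take 36 from B
Take 60 from A
Take 62 from A
Take 64 from B
Take 68 from A
Take 83 from A

Merged: [26, 31, 36, 60, 62, 64, 68, 83, 97, 98]


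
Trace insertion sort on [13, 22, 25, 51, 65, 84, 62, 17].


Initial: [13, 22, 25, 51, 65, 84, 62, 17]
Insert 22: [13, 22, 25, 51, 65, 84, 62, 17]
Insert 25: [13, 22, 25, 51, 65, 84, 62, 17]
Insert 51: [13, 22, 25, 51, 65, 84, 62, 17]
Insert 65: [13, 22, 25, 51, 65, 84, 62, 17]
Insert 84: [13, 22, 25, 51, 65, 84, 62, 17]
Insert 62: [13, 22, 25, 51, 62, 65, 84, 17]
Insert 17: [13, 17, 22, 25, 51, 62, 65, 84]

Sorted: [13, 17, 22, 25, 51, 62, 65, 84]


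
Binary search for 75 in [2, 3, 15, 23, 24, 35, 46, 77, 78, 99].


Step 1: lo=0, hi=9, mid=4, val=24
Step 2: lo=5, hi=9, mid=7, val=77
Step 3: lo=5, hi=6, mid=5, val=35
Step 4: lo=6, hi=6, mid=6, val=46

Not found


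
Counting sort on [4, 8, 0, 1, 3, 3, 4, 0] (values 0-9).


Input: [4, 8, 0, 1, 3, 3, 4, 0]
Counts: [2, 1, 0, 2, 2, 0, 0, 0, 1, 0]

Sorted: [0, 0, 1, 3, 3, 4, 4, 8]


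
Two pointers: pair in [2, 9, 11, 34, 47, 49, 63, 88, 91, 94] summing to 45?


lo=0(2)+hi=9(94)=96
lo=0(2)+hi=8(91)=93
lo=0(2)+hi=7(88)=90
lo=0(2)+hi=6(63)=65
lo=0(2)+hi=5(49)=51
lo=0(2)+hi=4(47)=49
lo=0(2)+hi=3(34)=36
lo=1(9)+hi=3(34)=43
lo=2(11)+hi=3(34)=45

Yes: 11+34=45


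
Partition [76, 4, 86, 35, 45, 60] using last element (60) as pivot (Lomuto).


Pivot: 60
  4 <= 60: swap -> [4, 76, 86, 35, 45, 60]
  35 <= 60: swap -> [4, 35, 86, 76, 45, 60]
  45 <= 60: swap -> [4, 35, 45, 76, 86, 60]
Place pivot at 3: [4, 35, 45, 60, 86, 76]

Partitioned: [4, 35, 45, 60, 86, 76]


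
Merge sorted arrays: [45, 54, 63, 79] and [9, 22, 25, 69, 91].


Take 9 from B
Take 22 from B
Take 25 from B
Take 45 from A
Take 54 from A
Take 63 from A
Take 69 from B
Take 79 from A

Merged: [9, 22, 25, 45, 54, 63, 69, 79, 91]


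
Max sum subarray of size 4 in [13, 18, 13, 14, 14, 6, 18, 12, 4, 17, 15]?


[0:4]: 58
[1:5]: 59
[2:6]: 47
[3:7]: 52
[4:8]: 50
[5:9]: 40
[6:10]: 51
[7:11]: 48

Max: 59 at [1:5]


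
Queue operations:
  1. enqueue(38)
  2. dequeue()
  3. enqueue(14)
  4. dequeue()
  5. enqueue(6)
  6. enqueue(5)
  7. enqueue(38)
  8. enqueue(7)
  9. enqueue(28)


enqueue(38) -> [38]
dequeue()->38, []
enqueue(14) -> [14]
dequeue()->14, []
enqueue(6) -> [6]
enqueue(5) -> [6, 5]
enqueue(38) -> [6, 5, 38]
enqueue(7) -> [6, 5, 38, 7]
enqueue(28) -> [6, 5, 38, 7, 28]

Final queue: [6, 5, 38, 7, 28]


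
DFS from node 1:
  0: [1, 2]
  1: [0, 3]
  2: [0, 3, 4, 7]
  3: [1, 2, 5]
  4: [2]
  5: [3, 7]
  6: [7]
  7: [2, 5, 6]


Visit 1, push [3, 0]
Visit 0, push [2]
Visit 2, push [7, 4, 3]
Visit 3, push [5]
Visit 5, push [7]
Visit 7, push [6]
Visit 6, push []
Visit 4, push []

DFS order: [1, 0, 2, 3, 5, 7, 6, 4]


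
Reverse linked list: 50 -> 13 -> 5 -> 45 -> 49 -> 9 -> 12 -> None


Step 1: curr=50, set curr.next=prev(None) | reversed so far: 50
Step 2: curr=13, set curr.next=prev(50) | reversed so far: 13 -> 50
Step 3: curr=5, set curr.next=prev(13) | reversed so far: 5 -> 13 -> 50
Step 4: curr=45, set curr.next=prev(5) | reversed so far: 45 -> 5 -> 13 -> 50
Step 5: curr=49, set curr.next=prev(45) | reversed so far: 49 -> 45 -> 5 -> 13 -> 50
Step 6: curr=9, set curr.next=prev(49) | reversed so far: 9 -> 49 -> 45 -> 5 -> 13 -> 50
Step 7: curr=12, set curr.next=prev(9) | reversed so far: 12 -> 9 -> 49 -> 45 -> 5 -> 13 -> 50

12 -> 9 -> 49 -> 45 -> 5 -> 13 -> 50 -> None


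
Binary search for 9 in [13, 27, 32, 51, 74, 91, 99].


Step 1: lo=0, hi=6, mid=3, val=51
Step 2: lo=0, hi=2, mid=1, val=27
Step 3: lo=0, hi=0, mid=0, val=13

Not found


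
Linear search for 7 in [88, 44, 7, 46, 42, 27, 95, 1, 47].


i=0: 88!=7
i=1: 44!=7
i=2: 7==7 found!

Found at 2, 3 comps


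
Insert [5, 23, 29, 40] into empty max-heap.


Insert 5: [5]
Insert 23: [23, 5]
Insert 29: [29, 5, 23]
Insert 40: [40, 29, 23, 5]

Final heap: [40, 29, 23, 5]


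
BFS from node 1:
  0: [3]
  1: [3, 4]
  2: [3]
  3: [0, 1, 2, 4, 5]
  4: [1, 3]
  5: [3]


Visit 1, enqueue [3, 4]
Visit 3, enqueue [0, 2, 5]
Visit 4, enqueue []
Visit 0, enqueue []
Visit 2, enqueue []
Visit 5, enqueue []

BFS order: [1, 3, 4, 0, 2, 5]


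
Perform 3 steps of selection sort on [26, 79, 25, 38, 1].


Initial: [26, 79, 25, 38, 1]
Step 1: min=1 at 4
  Swap: [1, 79, 25, 38, 26]
Step 2: min=25 at 2
  Swap: [1, 25, 79, 38, 26]
Step 3: min=26 at 4
  Swap: [1, 25, 26, 38, 79]

After 3 steps: [1, 25, 26, 38, 79]


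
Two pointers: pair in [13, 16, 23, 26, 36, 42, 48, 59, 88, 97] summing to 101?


lo=0(13)+hi=9(97)=110
lo=0(13)+hi=8(88)=101

Yes: 13+88=101


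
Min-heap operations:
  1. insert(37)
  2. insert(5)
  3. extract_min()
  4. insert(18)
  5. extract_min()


insert(37) -> [37]
insert(5) -> [5, 37]
extract_min()->5, [37]
insert(18) -> [18, 37]
extract_min()->18, [37]

Final heap: [37]


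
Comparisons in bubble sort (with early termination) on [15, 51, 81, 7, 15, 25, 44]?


Algorithm: bubble sort (with early termination)
Input: [15, 51, 81, 7, 15, 25, 44]
Sorted: [7, 15, 15, 25, 44, 51, 81]

18


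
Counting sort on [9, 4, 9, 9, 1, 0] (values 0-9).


Input: [9, 4, 9, 9, 1, 0]
Counts: [1, 1, 0, 0, 1, 0, 0, 0, 0, 3]

Sorted: [0, 1, 4, 9, 9, 9]


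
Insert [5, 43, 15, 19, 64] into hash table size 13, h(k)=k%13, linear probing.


Insert 5: h=5 -> slot 5
Insert 43: h=4 -> slot 4
Insert 15: h=2 -> slot 2
Insert 19: h=6 -> slot 6
Insert 64: h=12 -> slot 12

Table: [None, None, 15, None, 43, 5, 19, None, None, None, None, None, 64]


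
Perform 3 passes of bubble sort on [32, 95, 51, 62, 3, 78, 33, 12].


Initial: [32, 95, 51, 62, 3, 78, 33, 12]
Pass 1: [32, 51, 62, 3, 78, 33, 12, 95] (6 swaps)
Pass 2: [32, 51, 3, 62, 33, 12, 78, 95] (3 swaps)
Pass 3: [32, 3, 51, 33, 12, 62, 78, 95] (3 swaps)

After 3 passes: [32, 3, 51, 33, 12, 62, 78, 95]


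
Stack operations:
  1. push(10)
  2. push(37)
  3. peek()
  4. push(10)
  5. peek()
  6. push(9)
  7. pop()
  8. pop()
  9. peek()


push(10) -> [10]
push(37) -> [10, 37]
peek()->37
push(10) -> [10, 37, 10]
peek()->10
push(9) -> [10, 37, 10, 9]
pop()->9, [10, 37, 10]
pop()->10, [10, 37]
peek()->37

Final stack: [10, 37]


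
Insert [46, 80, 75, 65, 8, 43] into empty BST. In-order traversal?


Insert 46: root
Insert 80: R from 46
Insert 75: R from 46 -> L from 80
Insert 65: R from 46 -> L from 80 -> L from 75
Insert 8: L from 46
Insert 43: L from 46 -> R from 8

In-order: [8, 43, 46, 65, 75, 80]


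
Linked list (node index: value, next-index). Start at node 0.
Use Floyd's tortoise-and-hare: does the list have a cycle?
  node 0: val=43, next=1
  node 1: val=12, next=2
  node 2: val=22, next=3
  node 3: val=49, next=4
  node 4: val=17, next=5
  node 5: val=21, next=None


Floyd's tortoise (slow, +1) and hare (fast, +2):
  init: slow=0, fast=0
  step 1: slow=1, fast=2
  step 2: slow=2, fast=4
  step 3: fast 4->5->None, no cycle

Cycle: no


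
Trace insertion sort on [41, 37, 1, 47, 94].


Initial: [41, 37, 1, 47, 94]
Insert 37: [37, 41, 1, 47, 94]
Insert 1: [1, 37, 41, 47, 94]
Insert 47: [1, 37, 41, 47, 94]
Insert 94: [1, 37, 41, 47, 94]

Sorted: [1, 37, 41, 47, 94]


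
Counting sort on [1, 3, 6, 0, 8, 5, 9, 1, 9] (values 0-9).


Input: [1, 3, 6, 0, 8, 5, 9, 1, 9]
Counts: [1, 2, 0, 1, 0, 1, 1, 0, 1, 2]

Sorted: [0, 1, 1, 3, 5, 6, 8, 9, 9]


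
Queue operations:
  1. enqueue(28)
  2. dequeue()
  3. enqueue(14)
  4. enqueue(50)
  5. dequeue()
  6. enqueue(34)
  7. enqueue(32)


enqueue(28) -> [28]
dequeue()->28, []
enqueue(14) -> [14]
enqueue(50) -> [14, 50]
dequeue()->14, [50]
enqueue(34) -> [50, 34]
enqueue(32) -> [50, 34, 32]

Final queue: [50, 34, 32]


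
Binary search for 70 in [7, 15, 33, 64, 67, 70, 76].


Step 1: lo=0, hi=6, mid=3, val=64
Step 2: lo=4, hi=6, mid=5, val=70

Found at index 5


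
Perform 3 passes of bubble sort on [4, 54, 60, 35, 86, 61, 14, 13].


Initial: [4, 54, 60, 35, 86, 61, 14, 13]
Pass 1: [4, 54, 35, 60, 61, 14, 13, 86] (4 swaps)
Pass 2: [4, 35, 54, 60, 14, 13, 61, 86] (3 swaps)
Pass 3: [4, 35, 54, 14, 13, 60, 61, 86] (2 swaps)

After 3 passes: [4, 35, 54, 14, 13, 60, 61, 86]


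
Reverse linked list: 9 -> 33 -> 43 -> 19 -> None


Step 1: curr=9, set curr.next=prev(None) | reversed so far: 9
Step 2: curr=33, set curr.next=prev(9) | reversed so far: 33 -> 9
Step 3: curr=43, set curr.next=prev(33) | reversed so far: 43 -> 33 -> 9
Step 4: curr=19, set curr.next=prev(43) | reversed so far: 19 -> 43 -> 33 -> 9

19 -> 43 -> 33 -> 9 -> None


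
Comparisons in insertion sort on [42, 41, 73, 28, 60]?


Algorithm: insertion sort
Input: [42, 41, 73, 28, 60]
Sorted: [28, 41, 42, 60, 73]

7


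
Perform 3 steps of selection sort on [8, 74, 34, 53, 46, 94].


Initial: [8, 74, 34, 53, 46, 94]
Step 1: min=8 at 0
  Swap: [8, 74, 34, 53, 46, 94]
Step 2: min=34 at 2
  Swap: [8, 34, 74, 53, 46, 94]
Step 3: min=46 at 4
  Swap: [8, 34, 46, 53, 74, 94]

After 3 steps: [8, 34, 46, 53, 74, 94]


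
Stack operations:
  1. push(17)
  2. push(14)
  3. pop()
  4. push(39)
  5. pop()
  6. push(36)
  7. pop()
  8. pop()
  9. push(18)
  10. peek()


push(17) -> [17]
push(14) -> [17, 14]
pop()->14, [17]
push(39) -> [17, 39]
pop()->39, [17]
push(36) -> [17, 36]
pop()->36, [17]
pop()->17, []
push(18) -> [18]
peek()->18

Final stack: [18]


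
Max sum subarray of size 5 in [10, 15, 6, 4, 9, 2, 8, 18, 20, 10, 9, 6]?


[0:5]: 44
[1:6]: 36
[2:7]: 29
[3:8]: 41
[4:9]: 57
[5:10]: 58
[6:11]: 65
[7:12]: 63

Max: 65 at [6:11]


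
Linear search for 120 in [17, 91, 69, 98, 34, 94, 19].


i=0: 17!=120
i=1: 91!=120
i=2: 69!=120
i=3: 98!=120
i=4: 34!=120
i=5: 94!=120
i=6: 19!=120

Not found, 7 comps


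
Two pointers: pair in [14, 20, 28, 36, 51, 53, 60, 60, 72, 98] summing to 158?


lo=0(14)+hi=9(98)=112
lo=1(20)+hi=9(98)=118
lo=2(28)+hi=9(98)=126
lo=3(36)+hi=9(98)=134
lo=4(51)+hi=9(98)=149
lo=5(53)+hi=9(98)=151
lo=6(60)+hi=9(98)=158

Yes: 60+98=158


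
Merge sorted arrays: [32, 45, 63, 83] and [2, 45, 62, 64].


Take 2 from B
Take 32 from A
Take 45 from A
Take 45 from B
Take 62 from B
Take 63 from A
Take 64 from B

Merged: [2, 32, 45, 45, 62, 63, 64, 83]


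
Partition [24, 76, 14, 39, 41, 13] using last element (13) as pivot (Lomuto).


Pivot: 13
Place pivot at 0: [13, 76, 14, 39, 41, 24]

Partitioned: [13, 76, 14, 39, 41, 24]


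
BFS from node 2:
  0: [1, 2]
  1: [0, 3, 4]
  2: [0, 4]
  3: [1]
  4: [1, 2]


Visit 2, enqueue [0, 4]
Visit 0, enqueue [1]
Visit 4, enqueue []
Visit 1, enqueue [3]
Visit 3, enqueue []

BFS order: [2, 0, 4, 1, 3]


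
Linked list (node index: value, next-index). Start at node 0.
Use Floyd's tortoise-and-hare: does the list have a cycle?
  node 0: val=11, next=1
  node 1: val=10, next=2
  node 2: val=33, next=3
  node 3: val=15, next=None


Floyd's tortoise (slow, +1) and hare (fast, +2):
  init: slow=0, fast=0
  step 1: slow=1, fast=2
  step 2: fast 2->3->None, no cycle

Cycle: no


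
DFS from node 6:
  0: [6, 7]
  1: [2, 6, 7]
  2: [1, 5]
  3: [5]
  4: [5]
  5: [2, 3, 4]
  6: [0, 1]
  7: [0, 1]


Visit 6, push [1, 0]
Visit 0, push [7]
Visit 7, push [1]
Visit 1, push [2]
Visit 2, push [5]
Visit 5, push [4, 3]
Visit 3, push []
Visit 4, push []

DFS order: [6, 0, 7, 1, 2, 5, 3, 4]


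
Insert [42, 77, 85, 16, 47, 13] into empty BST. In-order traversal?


Insert 42: root
Insert 77: R from 42
Insert 85: R from 42 -> R from 77
Insert 16: L from 42
Insert 47: R from 42 -> L from 77
Insert 13: L from 42 -> L from 16

In-order: [13, 16, 42, 47, 77, 85]


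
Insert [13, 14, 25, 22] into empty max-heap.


Insert 13: [13]
Insert 14: [14, 13]
Insert 25: [25, 13, 14]
Insert 22: [25, 22, 14, 13]

Final heap: [25, 22, 14, 13]


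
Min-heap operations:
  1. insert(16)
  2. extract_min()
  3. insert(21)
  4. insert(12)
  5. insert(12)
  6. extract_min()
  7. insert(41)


insert(16) -> [16]
extract_min()->16, []
insert(21) -> [21]
insert(12) -> [12, 21]
insert(12) -> [12, 21, 12]
extract_min()->12, [12, 21]
insert(41) -> [12, 21, 41]

Final heap: [12, 21, 41]


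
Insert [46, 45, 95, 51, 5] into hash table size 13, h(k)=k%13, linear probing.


Insert 46: h=7 -> slot 7
Insert 45: h=6 -> slot 6
Insert 95: h=4 -> slot 4
Insert 51: h=12 -> slot 12
Insert 5: h=5 -> slot 5

Table: [None, None, None, None, 95, 5, 45, 46, None, None, None, None, 51]


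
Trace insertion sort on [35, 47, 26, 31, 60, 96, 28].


Initial: [35, 47, 26, 31, 60, 96, 28]
Insert 47: [35, 47, 26, 31, 60, 96, 28]
Insert 26: [26, 35, 47, 31, 60, 96, 28]
Insert 31: [26, 31, 35, 47, 60, 96, 28]
Insert 60: [26, 31, 35, 47, 60, 96, 28]
Insert 96: [26, 31, 35, 47, 60, 96, 28]
Insert 28: [26, 28, 31, 35, 47, 60, 96]

Sorted: [26, 28, 31, 35, 47, 60, 96]


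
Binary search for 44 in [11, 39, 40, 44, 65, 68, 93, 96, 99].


Step 1: lo=0, hi=8, mid=4, val=65
Step 2: lo=0, hi=3, mid=1, val=39
Step 3: lo=2, hi=3, mid=2, val=40
Step 4: lo=3, hi=3, mid=3, val=44

Found at index 3


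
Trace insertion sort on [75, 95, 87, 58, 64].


Initial: [75, 95, 87, 58, 64]
Insert 95: [75, 95, 87, 58, 64]
Insert 87: [75, 87, 95, 58, 64]
Insert 58: [58, 75, 87, 95, 64]
Insert 64: [58, 64, 75, 87, 95]

Sorted: [58, 64, 75, 87, 95]


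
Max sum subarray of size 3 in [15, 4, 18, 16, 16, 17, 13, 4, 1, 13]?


[0:3]: 37
[1:4]: 38
[2:5]: 50
[3:6]: 49
[4:7]: 46
[5:8]: 34
[6:9]: 18
[7:10]: 18

Max: 50 at [2:5]


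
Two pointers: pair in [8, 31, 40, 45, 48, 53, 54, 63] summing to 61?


lo=0(8)+hi=7(63)=71
lo=0(8)+hi=6(54)=62
lo=0(8)+hi=5(53)=61

Yes: 8+53=61


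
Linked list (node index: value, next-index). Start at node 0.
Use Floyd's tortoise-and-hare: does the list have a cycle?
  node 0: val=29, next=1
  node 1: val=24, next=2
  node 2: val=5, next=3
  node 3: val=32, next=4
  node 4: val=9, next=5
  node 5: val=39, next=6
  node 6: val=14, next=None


Floyd's tortoise (slow, +1) and hare (fast, +2):
  init: slow=0, fast=0
  step 1: slow=1, fast=2
  step 2: slow=2, fast=4
  step 3: slow=3, fast=6
  step 4: fast -> None, no cycle

Cycle: no
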